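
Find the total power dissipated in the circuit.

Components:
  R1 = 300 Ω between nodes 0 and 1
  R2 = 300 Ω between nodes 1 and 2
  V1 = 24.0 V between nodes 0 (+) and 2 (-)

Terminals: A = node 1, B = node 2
Nodal analysis, taking node 2 as the 0 V reference.
Source V1 fixes V_0 = 24 V.
KCL at each unknown node (sum of currents leaving = 0; resistances in Ω):
  Node 1: (V_1 - 24)/300 + (V_1 - 0)/300 = 0
Collecting terms: 0.006667 × V_1 = 0.08  =>  V_1 = 12 V
Power in each resistor, P = (ΔV)²/R:
  P_R1 = (24 - 12)²/300 = 0.48 W
  P_R2 = (12 - 0)²/300 = 0.48 W
P_total = P_R1 + P_R2 = 0.96 W

Final answer: 0.96 W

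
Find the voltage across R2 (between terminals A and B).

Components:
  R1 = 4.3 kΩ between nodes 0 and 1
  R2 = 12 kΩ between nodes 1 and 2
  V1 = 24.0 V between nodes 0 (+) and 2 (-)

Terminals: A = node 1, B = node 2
R1 and R2 are in series across V1 (node 0 → node 1 → node 2), and the output A–B is taken across R2, so this is a voltage divider.
Series current: I = V1/(R1 + R2) = 24/(4300 + 12000) = 24/16300 = 0.001472 A
V_R2 = I × R2 = V1 × R2/(R1 + R2) = 24 × 12000/16300 = 17.67 V

Final answer: 17.67 V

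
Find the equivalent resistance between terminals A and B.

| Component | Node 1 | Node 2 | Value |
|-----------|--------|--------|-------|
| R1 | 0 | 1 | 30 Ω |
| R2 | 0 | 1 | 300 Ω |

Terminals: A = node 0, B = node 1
Reduce the network between node 0 (A) and node 1 (B) by series/parallel combination:
  Rp1 = R1 ‖ R2 (parallel, both between nodes 0 and 1) = 1/(1/30 + 1/300) = 27.27 Ω
R_eq = 27.27 Ω

Final answer: 27.27 Ω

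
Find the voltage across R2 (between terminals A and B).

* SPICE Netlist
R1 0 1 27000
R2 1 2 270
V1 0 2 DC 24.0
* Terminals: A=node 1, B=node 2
R1 and R2 are in series across V1 (node 0 → node 1 → node 2), and the output A–B is taken across R2, so this is a voltage divider.
Series current: I = V1/(R1 + R2) = 24/(27000 + 270) = 24/27270 = 0.0008801 A
V_R2 = I × R2 = V1 × R2/(R1 + R2) = 24 × 270/27270 = 0.2376 V

Final answer: 0.2376 V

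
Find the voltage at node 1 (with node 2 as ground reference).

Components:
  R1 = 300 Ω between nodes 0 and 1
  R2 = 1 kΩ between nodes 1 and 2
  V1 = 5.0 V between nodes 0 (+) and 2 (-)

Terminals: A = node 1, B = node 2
Nodal analysis, taking node 2 as the 0 V reference.
Source V1 fixes V_0 = 5 V.
KCL at each unknown node (sum of currents leaving = 0; resistances in Ω):
  Node 1: (V_1 - 5)/300 + (V_1 - 0)/1000 = 0
Collecting terms: 0.004333 × V_1 = 0.01667  =>  V_1 = 3.846 V
The requested potential is V_1 = 3.846 V.

Final answer: V_1 = 3.846 V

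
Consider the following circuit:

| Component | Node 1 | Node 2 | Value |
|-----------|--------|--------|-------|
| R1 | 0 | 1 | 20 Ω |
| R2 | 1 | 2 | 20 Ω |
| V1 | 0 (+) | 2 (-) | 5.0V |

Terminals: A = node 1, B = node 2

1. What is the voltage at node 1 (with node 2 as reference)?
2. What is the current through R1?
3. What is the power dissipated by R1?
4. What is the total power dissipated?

Nodal analysis, taking node 2 as the 0 V reference.
Source V1 fixes V_0 = 5 V.
KCL at each unknown node (sum of currents leaving = 0; resistances in Ω):
  Node 1: (V_1 - 5)/20 + (V_1 - 0)/20 = 0
Collecting terms: 0.1 × V_1 = 0.25  =>  V_1 = 2.5 V
Part 1:
  Read off the nodal solution: V_1 = 2.5 V
Part 2:
  I_R1 = (V_0 - V_1)/R1 = (5 - 2.5)/20 = 0.125 A
  Magnitude: I_R1 = 0.125 A
Part 3:
  I_R1 = (V_0 - V_1)/R1 = (5 - 2.5)/20 = 0.125 A
  P_R1 = I_R1² × R1 = (0.125)² × 20 = 0.3125 W
Part 4:
  Power in each resistor, P = (ΔV)²/R:
    P_R1 = (5 - 2.5)²/20 = 0.3125 W
    P_R2 = (2.5 - 0)²/20 = 0.3125 W
  P_total = P_R1 + P_R2 = 0.625 W

Final answers:
1. V_1 = 2.5 V
2. I_R1 = 0.125 A
3. P_R1 = 0.3125 W
4. P_total = 0.625 W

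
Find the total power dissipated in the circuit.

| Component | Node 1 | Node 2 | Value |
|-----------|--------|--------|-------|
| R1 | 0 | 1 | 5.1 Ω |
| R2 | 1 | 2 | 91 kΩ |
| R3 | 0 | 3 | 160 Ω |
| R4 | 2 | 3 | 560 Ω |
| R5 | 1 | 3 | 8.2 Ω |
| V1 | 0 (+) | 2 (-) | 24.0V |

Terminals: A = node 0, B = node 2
Nodal analysis, taking node 2 as the 0 V reference.
Source V1 fixes V_0 = 24 V.
KCL at each unknown node (sum of currents leaving = 0; resistances in Ω):
  Node 1: (V_1 - 24)/5.1 + (V_1 - 0)/91000 + (V_1 - V_3)/8.2 = 0
  Node 3: (V_3 - 24)/160 + (V_3 - 0)/560 + (V_3 - V_1)/8.2 = 0
Collecting terms (coefficients in siemens):
  0.318·V_1 - 0.122·V_3 = 4.706
  0.13·V_3 - 0.122·V_1 = 0.15
Determinant D = (0.318)(0.13) - (-0.122)(-0.122) = 0.02647
V_1 = [(4.706)(0.13) - (-0.122)(0.15)]/D = 23.8 V
V_3 = [(0.318)(0.15) - (4.706)(-0.122)]/D = 23.48 V
Power in each resistor, P = (ΔV)²/R:
  P_R1 = (24 - 23.8)²/5.1 = 0.007746 W
  P_R2 = (23.8 - 0)²/91000 = 0.006225 W
  P_R3 = (24 - 23.48)²/160 = 0.001665 W
  P_R4 = (0 - 23.48)²/560 = 0.9848 W
  P_R5 = (23.8 - 23.48)²/8.2 = 0.01229 W
P_total = P_R1 + P_R2 + P_R3 + P_R4 + P_R5 = 1.013 W

Final answer: 1.013 W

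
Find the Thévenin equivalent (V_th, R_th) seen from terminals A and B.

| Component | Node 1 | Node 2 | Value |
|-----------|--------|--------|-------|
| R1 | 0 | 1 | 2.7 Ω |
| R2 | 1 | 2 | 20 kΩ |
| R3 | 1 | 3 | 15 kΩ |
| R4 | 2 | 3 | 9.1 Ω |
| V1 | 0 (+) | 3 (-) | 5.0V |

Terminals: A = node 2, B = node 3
Step 1 — V_th is the open-circuit voltage V_A - V_B (nothing connected across the terminals).
Nodal analysis, taking node 3 as the 0 V reference.
Source V1 fixes V_0 = 5 V.
KCL at each unknown node (sum of currents leaving = 0; resistances in Ω):
  Node 1: (V_1 - 5)/2.7 + (V_1 - V_2)/20000 + (V_1 - 0)/15000 = 0
  Node 2: (V_2 - V_1)/20000 + (V_2 - 0)/9.1 = 0
Collecting terms (coefficients in siemens):
  0.3705·V_1 - 0.00005·V_2 = 1.852
  0.1099·V_2 - 0.00005·V_1 = 0
Determinant D = (0.3705)(0.1099) - (-0.00005)(-0.00005) = 0.04073
V_1 = [(1.852)(0.1099) - (-0.00005)(0)]/D = 4.998 V
V_2 = [(0.3705)(0) - (1.852)(-0.00005)]/D = 0.002273 V
V_th = V_2 - V_3 = 0.002273 - 0 = 0.002273 V
Step 2 — R_th: zero the source — replace V1 by a short circuit (node 3 merges into node 0) — and find the resistance seen between A (node 2) and B (node 0).
Reduce the network between node 2 (A) and node 0 (B) by series/parallel combination:
  Rp1 = R1 ‖ R3 (parallel, both between nodes 0 and 1) = 1/(1/2.7 + 1/15000) = 2.7 Ω
  Rs1 = R2 + Rp1 (series, joined only at node 1) = 20000 + 2.7 = 20000 Ω
  Rp2 = R4 ‖ Rs1 (parallel, both between nodes 0 and 2) = 1/(1/9.1 + 1/20000) = 9.096 Ω
R_th = 9.096 Ω

Final answer: V_th = 0.002273 V, R_th = 9.096 Ω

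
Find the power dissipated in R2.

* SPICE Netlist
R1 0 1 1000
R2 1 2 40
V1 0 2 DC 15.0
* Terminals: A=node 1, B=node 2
Nodal analysis, taking node 2 as the 0 V reference.
Source V1 fixes V_0 = 15 V.
KCL at each unknown node (sum of currents leaving = 0; resistances in Ω):
  Node 1: (V_1 - 15)/1000 + (V_1 - 0)/40 = 0
Collecting terms: 0.026 × V_1 = 0.015  =>  V_1 = 0.5769 V
I_R2 = (V_1 - V_2)/R2 = (0.5769 - 0)/40 = 0.01442 A
P_R2 = I_R2² × R2 = (0.01442)² × 40 = 0.008321 W

Final answer: 0.008321 W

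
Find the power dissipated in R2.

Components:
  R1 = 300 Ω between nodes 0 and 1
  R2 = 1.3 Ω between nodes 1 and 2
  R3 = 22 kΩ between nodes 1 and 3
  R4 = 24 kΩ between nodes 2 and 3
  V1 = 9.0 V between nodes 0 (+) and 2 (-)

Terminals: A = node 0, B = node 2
Nodal analysis, taking node 2 as the 0 V reference.
Source V1 fixes V_0 = 9 V.
KCL at each unknown node (sum of currents leaving = 0; resistances in Ω):
  Node 1: (V_1 - 9)/300 + (V_1 - 0)/1.3 + (V_1 - V_3)/22000 = 0
  Node 3: (V_3 - V_1)/22000 + (V_3 - 0)/24000 = 0
Collecting terms (coefficients in siemens):
  0.7726·V_1 - 0.00004545·V_3 = 0.03
  0.00008712·V_3 - 0.00004545·V_1 = 0
Determinant D = (0.7726)(0.00008712) - (-0.00004545)(-0.00004545) = 0.00006731
V_1 = [(0.03)(0.00008712) - (-0.00004545)(0)]/D = 0.03883 V
V_3 = [(0.7726)(0) - (0.03)(-0.00004545)]/D = 0.02026 V
I_R2 = (V_1 - V_2)/R2 = (0.03883 - 0)/1.3 = 0.02987 A
P_R2 = I_R2² × R2 = (0.02987)² × 1.3 = 0.00116 W

Final answer: 0.00116 W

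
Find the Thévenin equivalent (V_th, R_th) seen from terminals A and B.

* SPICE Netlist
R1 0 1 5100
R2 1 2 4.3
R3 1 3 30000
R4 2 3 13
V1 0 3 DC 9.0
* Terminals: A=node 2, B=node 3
Step 1 — V_th is the open-circuit voltage V_A - V_B (nothing connected across the terminals).
Nodal analysis, taking node 3 as the 0 V reference.
Source V1 fixes V_0 = 9 V.
KCL at each unknown node (sum of currents leaving = 0; resistances in Ω):
  Node 1: (V_1 - 9)/5100 + (V_1 - V_2)/4.3 + (V_1 - 0)/30000 = 0
  Node 2: (V_2 - V_1)/4.3 + (V_2 - 0)/13 = 0
Collecting terms (coefficients in siemens):
  0.2328·V_1 - 0.2326·V_2 = 0.001765
  0.3095·V_2 - 0.2326·V_1 = 0
Determinant D = (0.2328)(0.3095) - (-0.2326)(-0.2326) = 0.01796
V_1 = [(0.001765)(0.3095) - (-0.2326)(0)]/D = 0.03041 V
V_2 = [(0.2328)(0) - (0.001765)(-0.2326)]/D = 0.02285 V
V_th = V_2 - V_3 = 0.02285 - 0 = 0.02285 V
Step 2 — R_th: zero the source — replace V1 by a short circuit (node 3 merges into node 0) — and find the resistance seen between A (node 2) and B (node 0).
Reduce the network between node 2 (A) and node 0 (B) by series/parallel combination:
  Rp1 = R1 ‖ R3 (parallel, both between nodes 0 and 1) = 1/(1/5100 + 1/30000) = 4359 Ω
  Rs1 = R2 + Rp1 (series, joined only at node 1) = 4.3 + 4359 = 4363 Ω
  Rp2 = R4 ‖ Rs1 (parallel, both between nodes 0 and 2) = 1/(1/13 + 1/4363) = 12.96 Ω
R_th = 12.96 Ω

Final answer: V_th = 0.02285 V, R_th = 12.96 Ω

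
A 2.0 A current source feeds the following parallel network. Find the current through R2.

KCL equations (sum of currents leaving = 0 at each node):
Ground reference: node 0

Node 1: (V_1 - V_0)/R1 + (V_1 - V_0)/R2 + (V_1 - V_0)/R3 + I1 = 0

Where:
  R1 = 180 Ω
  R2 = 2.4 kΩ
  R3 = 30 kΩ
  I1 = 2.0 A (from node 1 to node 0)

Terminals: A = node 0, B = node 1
All resistors sit directly between nodes 0 and 1, so they are in parallel and share one voltage V; the full source current 2 A splits among them.
1/R_par = 1/180 + 1/2400 + 1/30000 = 0.006006 S  =>  R_par = 166.5 Ω
V = I × R_par = 2 × 166.5 = 333 V
I_R2 = V/R2 = 333/2400 = 0.1388 A

Final answer: 0.1388 A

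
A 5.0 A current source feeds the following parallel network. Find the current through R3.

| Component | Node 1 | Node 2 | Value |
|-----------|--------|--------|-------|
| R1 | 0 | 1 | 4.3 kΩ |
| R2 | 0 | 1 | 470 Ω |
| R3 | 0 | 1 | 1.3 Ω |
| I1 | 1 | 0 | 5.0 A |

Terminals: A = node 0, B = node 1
All resistors sit directly between nodes 0 and 1, so they are in parallel and share one voltage V; the full source current 5 A splits among them.
1/R_par = 1/4300 + 1/470 + 1/1.3 = 0.7716 S  =>  R_par = 1.296 Ω
V = I × R_par = 5 × 1.296 = 6.48 V
I_R3 = V/R3 = 6.48/1.3 = 4.985 A

Final answer: 4.985 A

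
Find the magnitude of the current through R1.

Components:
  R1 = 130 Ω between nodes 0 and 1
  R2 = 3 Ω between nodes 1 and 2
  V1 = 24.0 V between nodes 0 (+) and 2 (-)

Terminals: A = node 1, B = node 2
Nodal analysis, taking node 2 as the 0 V reference.
Source V1 fixes V_0 = 24 V.
KCL at each unknown node (sum of currents leaving = 0; resistances in Ω):
  Node 1: (V_1 - 24)/130 + (V_1 - 0)/3 = 0
Collecting terms: 0.341 × V_1 = 0.1846  =>  V_1 = 0.5414 V
I_R1 = (V_0 - V_1)/R1 = (24 - 0.5414)/130 = 0.1805 A
|I_R1| = 0.1805 A

Final answer: |I_R1| = 0.1805 A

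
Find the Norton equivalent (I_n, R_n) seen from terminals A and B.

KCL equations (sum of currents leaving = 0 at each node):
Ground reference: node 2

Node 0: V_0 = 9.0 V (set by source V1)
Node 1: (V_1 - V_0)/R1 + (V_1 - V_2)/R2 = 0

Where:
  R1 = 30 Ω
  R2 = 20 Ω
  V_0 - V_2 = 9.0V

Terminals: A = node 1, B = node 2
Find the Thévenin equivalent first; then I_n = V_th/R_th and R_n = R_th.
Step 1 — V_th is the open-circuit voltage V_A - V_B (nothing connected across the terminals).
Nodal analysis, taking node 2 as the 0 V reference.
Source V1 fixes V_0 = 9 V.
KCL at each unknown node (sum of currents leaving = 0; resistances in Ω):
  Node 1: (V_1 - 9)/30 + (V_1 - 0)/20 = 0
Collecting terms: 0.08333 × V_1 = 0.3  =>  V_1 = 3.6 V
V_th = V_1 - V_2 = 3.6 - 0 = 3.6 V
Step 2 — R_th: zero the source — replace V1 by a short circuit (node 2 merges into node 0) — and find the resistance seen between A (node 1) and B (node 0).
Reduce the network between node 1 (A) and node 0 (B) by series/parallel combination:
  Rp1 = R1 ‖ R2 (parallel, both between nodes 0 and 1) = 1/(1/30 + 1/20) = 12 Ω
R_th = 12 Ω
I_n = V_th/R_th = 3.6/12 = 0.3 A, and R_n = R_th = 12 Ω

Final answer: I_n = 0.3 A, R_n = 12 Ω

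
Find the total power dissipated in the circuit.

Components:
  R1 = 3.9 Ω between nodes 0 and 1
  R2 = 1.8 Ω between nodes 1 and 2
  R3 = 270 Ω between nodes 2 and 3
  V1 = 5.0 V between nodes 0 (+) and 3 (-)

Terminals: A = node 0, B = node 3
Nodal analysis, taking node 3 as the 0 V reference.
Source V1 fixes V_0 = 5 V.
KCL at each unknown node (sum of currents leaving = 0; resistances in Ω):
  Node 1: (V_1 - 5)/3.9 + (V_1 - V_2)/1.8 = 0
  Node 2: (V_2 - V_1)/1.8 + (V_2 - 0)/270 = 0
Collecting terms (coefficients in siemens):
  0.812·V_1 - 0.5556·V_2 = 1.282
  0.5593·V_2 - 0.5556·V_1 = 0
Determinant D = (0.812)(0.5593) - (-0.5556)(-0.5556) = 0.1455
V_1 = [(1.282)(0.5593) - (-0.5556)(0)]/D = 4.929 V
V_2 = [(0.812)(0) - (1.282)(-0.5556)]/D = 4.897 V
Power in each resistor, P = (ΔV)²/R:
  P_R1 = (5 - 4.929)²/3.9 = 0.001283 W
  P_R2 = (4.929 - 4.897)²/1.8 = 0.000592 W
  P_R3 = (4.897 - 0)²/270 = 0.0888 W
P_total = P_R1 + P_R2 + P_R3 = 0.09068 W

Final answer: 0.09068 W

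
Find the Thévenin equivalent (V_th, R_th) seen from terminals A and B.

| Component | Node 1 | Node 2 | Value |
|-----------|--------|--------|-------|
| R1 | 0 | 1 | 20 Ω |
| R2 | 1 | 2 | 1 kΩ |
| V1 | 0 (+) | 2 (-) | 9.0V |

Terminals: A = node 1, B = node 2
Step 1 — V_th is the open-circuit voltage V_A - V_B (nothing connected across the terminals).
Nodal analysis, taking node 2 as the 0 V reference.
Source V1 fixes V_0 = 9 V.
KCL at each unknown node (sum of currents leaving = 0; resistances in Ω):
  Node 1: (V_1 - 9)/20 + (V_1 - 0)/1000 = 0
Collecting terms: 0.051 × V_1 = 0.45  =>  V_1 = 8.824 V
V_th = V_1 - V_2 = 8.824 - 0 = 8.824 V
Step 2 — R_th: zero the source — replace V1 by a short circuit (node 2 merges into node 0) — and find the resistance seen between A (node 1) and B (node 0).
Reduce the network between node 1 (A) and node 0 (B) by series/parallel combination:
  Rp1 = R1 ‖ R2 (parallel, both between nodes 0 and 1) = 1/(1/20 + 1/1000) = 19.61 Ω
R_th = 19.61 Ω

Final answer: V_th = 8.824 V, R_th = 19.61 Ω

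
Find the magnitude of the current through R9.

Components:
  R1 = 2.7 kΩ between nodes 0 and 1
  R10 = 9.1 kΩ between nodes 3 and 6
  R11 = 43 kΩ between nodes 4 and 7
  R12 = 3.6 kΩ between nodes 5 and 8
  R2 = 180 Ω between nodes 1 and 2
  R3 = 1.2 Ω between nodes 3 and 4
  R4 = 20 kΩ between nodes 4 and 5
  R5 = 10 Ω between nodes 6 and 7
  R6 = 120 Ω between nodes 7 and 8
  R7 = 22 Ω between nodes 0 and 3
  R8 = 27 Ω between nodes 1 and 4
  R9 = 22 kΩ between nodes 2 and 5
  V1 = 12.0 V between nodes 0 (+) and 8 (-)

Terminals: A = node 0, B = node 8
Nodal analysis, taking node 8 as the 0 V reference.
Source V1 fixes V_0 = 12 V.
KCL at each unknown node (sum of currents leaving = 0; resistances in Ω):
  Node 1: (V_1 - 12)/2700 + (V_1 - V_2)/180 + (V_1 - V_4)/27 = 0
  Node 2: (V_2 - V_1)/180 + (V_2 - V_5)/22000 = 0
  Node 3: (V_3 - V_4)/1.2 + (V_3 - 12)/22 + (V_3 - V_6)/9100 = 0
  Node 4: (V_4 - V_3)/1.2 + (V_4 - V_5)/20000 + (V_4 - V_1)/27 + (V_4 - V_7)/43000 = 0
  Node 5: (V_5 - V_4)/20000 + (V_5 - V_2)/22000 + (V_5 - 0)/3600 = 0
  Node 6: (V_6 - V_7)/10 + (V_6 - V_3)/9100 = 0
  Node 7: (V_7 - V_6)/10 + (V_7 - 0)/120 + (V_7 - V_4)/43000 = 0
Collecting terms (coefficients in siemens):
  0.04296·V_1 - 0.005556·V_2 - 0.03704·V_4 = 0.004444
  0.005601·V_2 - 0.005556·V_1 - 0.00004545·V_5 = 0
  0.8789·V_3 - 0.8333·V_4 - 0.0001099·V_6 = 0.5455
  0.8704·V_4 - 0.03704·V_1 - 0.8333·V_3 - 0.00005·V_5 - 0.00002326·V_7 = 0
  0.0003732·V_5 - 0.00004545·V_2 - 0.00005·V_4 = 0
  0.1001·V_6 - 0.0001099·V_3 - 0.1·V_7 = 0
  0.1084·V_7 - 0.00002326·V_4 - 0.1·V_6 = 0
Solving these 7 simultaneous equations (Gaussian elimination) gives:
  V_1 = 11.94 V, V_2 = 11.86 V, V_3 = 11.95 V, V_4 = 11.95 V
  V_5 = 3.045 V, V_6 = 0.2006 V, V_7 = 0.1877 V
I_R9 = (V_2 - V_5)/R9 = (11.86 - 3.045)/22000 = 0.0004008 A
|I_R9| = 0.0004008 A

Final answer: |I_R9| = 0.0004008 A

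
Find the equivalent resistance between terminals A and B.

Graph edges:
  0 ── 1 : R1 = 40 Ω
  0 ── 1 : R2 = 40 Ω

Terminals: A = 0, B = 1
Reduce the network between node 0 (A) and node 1 (B) by series/parallel combination:
  Rp1 = R1 ‖ R2 (parallel, both between nodes 0 and 1) = 1/(1/40 + 1/40) = 20 Ω
R_eq = 20 Ω

Final answer: 20 Ω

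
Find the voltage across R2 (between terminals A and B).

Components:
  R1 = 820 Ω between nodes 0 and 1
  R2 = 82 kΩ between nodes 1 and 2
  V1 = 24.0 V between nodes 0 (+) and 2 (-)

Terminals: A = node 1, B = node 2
R1 and R2 are in series across V1 (node 0 → node 1 → node 2), and the output A–B is taken across R2, so this is a voltage divider.
Series current: I = V1/(R1 + R2) = 24/(820 + 82000) = 24/82820 = 0.0002898 A
V_R2 = I × R2 = V1 × R2/(R1 + R2) = 24 × 82000/82820 = 23.76 V

Final answer: 23.76 V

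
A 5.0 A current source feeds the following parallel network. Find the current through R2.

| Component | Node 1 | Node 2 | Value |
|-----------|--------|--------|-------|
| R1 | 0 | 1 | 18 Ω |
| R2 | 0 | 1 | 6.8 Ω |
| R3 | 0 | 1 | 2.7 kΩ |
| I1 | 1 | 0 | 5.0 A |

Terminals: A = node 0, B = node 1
All resistors sit directly between nodes 0 and 1, so they are in parallel and share one voltage V; the full source current 5 A splits among them.
1/R_par = 1/18 + 1/6.8 + 1/2700 = 0.203 S  =>  R_par = 4.926 Ω
V = I × R_par = 5 × 4.926 = 24.63 V
I_R2 = V/R2 = 24.63/6.8 = 3.622 A

Final answer: 3.622 A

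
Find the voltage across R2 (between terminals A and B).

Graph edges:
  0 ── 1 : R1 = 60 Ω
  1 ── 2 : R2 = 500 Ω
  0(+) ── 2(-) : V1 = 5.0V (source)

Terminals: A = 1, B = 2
R1 and R2 are in series across V1 (node 0 → node 1 → node 2), and the output A–B is taken across R2, so this is a voltage divider.
Series current: I = V1/(R1 + R2) = 5/(60 + 500) = 5/560 = 0.008929 A
V_R2 = I × R2 = V1 × R2/(R1 + R2) = 5 × 500/560 = 4.464 V

Final answer: 4.464 V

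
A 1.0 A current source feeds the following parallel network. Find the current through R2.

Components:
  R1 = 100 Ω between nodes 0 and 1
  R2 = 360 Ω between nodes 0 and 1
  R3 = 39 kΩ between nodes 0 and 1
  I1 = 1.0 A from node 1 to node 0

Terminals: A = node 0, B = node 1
All resistors sit directly between nodes 0 and 1, so they are in parallel and share one voltage V; the full source current 1 A splits among them.
1/R_par = 1/100 + 1/360 + 1/39000 = 0.0128 S  =>  R_par = 78.1 Ω
V = I × R_par = 1 × 78.1 = 78.1 V
I_R2 = V/R2 = 78.1/360 = 0.217 A

Final answer: 0.217 A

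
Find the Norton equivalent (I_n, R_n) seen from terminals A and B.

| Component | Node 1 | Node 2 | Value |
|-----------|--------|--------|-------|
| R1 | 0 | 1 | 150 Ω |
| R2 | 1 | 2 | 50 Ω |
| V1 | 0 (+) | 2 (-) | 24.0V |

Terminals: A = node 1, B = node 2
Find the Thévenin equivalent first; then I_n = V_th/R_th and R_n = R_th.
Step 1 — V_th is the open-circuit voltage V_A - V_B (nothing connected across the terminals).
Nodal analysis, taking node 2 as the 0 V reference.
Source V1 fixes V_0 = 24 V.
KCL at each unknown node (sum of currents leaving = 0; resistances in Ω):
  Node 1: (V_1 - 24)/150 + (V_1 - 0)/50 = 0
Collecting terms: 0.02667 × V_1 = 0.16  =>  V_1 = 6 V
V_th = V_1 - V_2 = 6 - 0 = 6 V
Step 2 — R_th: zero the source — replace V1 by a short circuit (node 2 merges into node 0) — and find the resistance seen between A (node 1) and B (node 0).
Reduce the network between node 1 (A) and node 0 (B) by series/parallel combination:
  Rp1 = R1 ‖ R2 (parallel, both between nodes 0 and 1) = 1/(1/150 + 1/50) = 37.5 Ω
R_th = 37.5 Ω
I_n = V_th/R_th = 6/37.5 = 0.16 A, and R_n = R_th = 37.5 Ω

Final answer: I_n = 0.16 A, R_n = 37.5 Ω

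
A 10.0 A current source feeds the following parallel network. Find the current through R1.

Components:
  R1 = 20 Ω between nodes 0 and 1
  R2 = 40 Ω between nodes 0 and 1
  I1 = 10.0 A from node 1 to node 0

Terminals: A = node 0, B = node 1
All resistors sit directly between nodes 0 and 1, so they are in parallel and share one voltage V; the full source current 10 A splits among them.
1/R_par = 1/20 + 1/40 = 0.075 S  =>  R_par = 13.33 Ω
V = I × R_par = 10 × 13.33 = 133.3 V
I_R1 = V/R1 = 133.3/20 = 6.667 A

Final answer: 6.667 A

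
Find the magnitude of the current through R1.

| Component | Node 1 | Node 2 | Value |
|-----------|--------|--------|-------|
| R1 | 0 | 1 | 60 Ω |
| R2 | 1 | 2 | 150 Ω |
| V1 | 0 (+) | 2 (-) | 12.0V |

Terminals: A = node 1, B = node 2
Nodal analysis, taking node 2 as the 0 V reference.
Source V1 fixes V_0 = 12 V.
KCL at each unknown node (sum of currents leaving = 0; resistances in Ω):
  Node 1: (V_1 - 12)/60 + (V_1 - 0)/150 = 0
Collecting terms: 0.02333 × V_1 = 0.2  =>  V_1 = 8.571 V
I_R1 = (V_0 - V_1)/R1 = (12 - 8.571)/60 = 0.05714 A
|I_R1| = 0.05714 A

Final answer: |I_R1| = 0.05714 A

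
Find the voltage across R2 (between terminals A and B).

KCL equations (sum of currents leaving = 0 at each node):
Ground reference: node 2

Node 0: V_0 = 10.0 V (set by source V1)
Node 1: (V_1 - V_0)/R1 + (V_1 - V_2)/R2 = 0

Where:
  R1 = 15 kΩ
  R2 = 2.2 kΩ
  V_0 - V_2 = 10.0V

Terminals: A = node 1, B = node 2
R1 and R2 are in series across V1 (node 0 → node 1 → node 2), and the output A–B is taken across R2, so this is a voltage divider.
Series current: I = V1/(R1 + R2) = 10/(15000 + 2200) = 10/17200 = 0.0005814 A
V_R2 = I × R2 = V1 × R2/(R1 + R2) = 10 × 2200/17200 = 1.279 V

Final answer: 1.279 V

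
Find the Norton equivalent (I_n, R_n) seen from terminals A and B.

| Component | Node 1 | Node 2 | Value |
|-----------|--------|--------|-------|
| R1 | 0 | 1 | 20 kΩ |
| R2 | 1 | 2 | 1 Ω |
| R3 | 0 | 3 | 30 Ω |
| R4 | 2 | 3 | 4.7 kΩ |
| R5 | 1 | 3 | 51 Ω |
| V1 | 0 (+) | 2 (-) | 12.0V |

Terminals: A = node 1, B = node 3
Find the Thévenin equivalent first; then I_n = V_th/R_th and R_n = R_th.
Step 1 — V_th is the open-circuit voltage V_A - V_B (nothing connected across the terminals).
Nodal analysis, taking node 2 as the 0 V reference.
Source V1 fixes V_0 = 12 V.
KCL at each unknown node (sum of currents leaving = 0; resistances in Ω):
  Node 1: (V_1 - 12)/20000 + (V_1 - 0)/1 + (V_1 - V_3)/51 = 0
  Node 3: (V_3 - 12)/30 + (V_3 - 0)/4700 + (V_3 - V_1)/51 = 0
Collecting terms (coefficients in siemens):
  1.02·V_1 - 0.01961·V_3 = 0.0006
  0.05315·V_3 - 0.01961·V_1 = 0.4
Determinant D = (1.02)(0.05315) - (-0.01961)(-0.01961) = 0.05381
V_1 = [(0.0006)(0.05315) - (-0.01961)(0.4)]/D = 0.1463 V
V_3 = [(1.02)(0.4) - (0.0006)(-0.01961)]/D = 7.579 V
V_th = V_1 - V_3 = 0.1463 - 7.579 = -7.433 V
Step 2 — R_th: zero the source — replace V1 by a short circuit (node 2 merges into node 0) — and find the resistance seen between A (node 1) and B (node 3).
Reduce the network between node 1 (A) and node 3 (B) by series/parallel combination:
  Rp1 = R1 ‖ R2 (parallel, both between nodes 0 and 1) = 1/(1/20000 + 1/1) = 1 Ω
  Rp2 = R3 ‖ R4 (parallel, both between nodes 0 and 3) = 1/(1/30 + 1/4700) = 29.81 Ω
  Rs1 = Rp1 + Rp2 (series, joined only at node 0) = 1 + 29.81 = 30.81 Ω
  Rp3 = R5 ‖ Rs1 (parallel, both between nodes 1 and 3) = 1/(1/51 + 1/30.81) = 19.21 Ω
R_th = 19.21 Ω
I_n = V_th/R_th = -7.433/19.21 = -0.387 A, and R_n = R_th = 19.21 Ω

Final answer: I_n = -0.387 A, R_n = 19.21 Ω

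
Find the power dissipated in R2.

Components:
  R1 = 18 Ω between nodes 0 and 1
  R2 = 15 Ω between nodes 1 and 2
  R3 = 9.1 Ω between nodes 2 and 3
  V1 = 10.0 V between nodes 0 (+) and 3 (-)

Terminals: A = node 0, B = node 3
Nodal analysis, taking node 3 as the 0 V reference.
Source V1 fixes V_0 = 10 V.
KCL at each unknown node (sum of currents leaving = 0; resistances in Ω):
  Node 1: (V_1 - 10)/18 + (V_1 - V_2)/15 = 0
  Node 2: (V_2 - V_1)/15 + (V_2 - 0)/9.1 = 0
Collecting terms (coefficients in siemens):
  0.1222·V_1 - 0.06667·V_2 = 0.5556
  0.1766·V_2 - 0.06667·V_1 = 0
Determinant D = (0.1222)(0.1766) - (-0.06667)(-0.06667) = 0.01713
V_1 = [(0.5556)(0.1766) - (-0.06667)(0)]/D = 5.724 V
V_2 = [(0.1222)(0) - (0.5556)(-0.06667)]/D = 2.162 V
I_R2 = (V_1 - V_2)/R2 = (5.724 - 2.162)/15 = 0.2375 A
P_R2 = I_R2² × R2 = (0.2375)² × 15 = 0.8463 W

Final answer: 0.8463 W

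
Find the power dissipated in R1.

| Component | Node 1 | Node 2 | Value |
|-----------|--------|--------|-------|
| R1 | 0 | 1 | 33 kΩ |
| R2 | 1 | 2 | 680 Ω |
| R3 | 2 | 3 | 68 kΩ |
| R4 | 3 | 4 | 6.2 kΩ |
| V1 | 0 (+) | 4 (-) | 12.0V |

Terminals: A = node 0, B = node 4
Nodal analysis, taking node 4 as the 0 V reference.
Source V1 fixes V_0 = 12 V.
KCL at each unknown node (sum of currents leaving = 0; resistances in Ω):
  Node 1: (V_1 - 12)/33000 + (V_1 - V_2)/680 = 0
  Node 2: (V_2 - V_1)/680 + (V_2 - V_3)/68000 = 0
  Node 3: (V_3 - V_2)/68000 + (V_3 - 0)/6200 = 0
Collecting terms (coefficients in siemens):
  0.001501·V_1 - 0.001471·V_2 = 0.0003636
  0.001485·V_2 - 0.001471·V_1 - 0.00001471·V_3 = 0
  0.000176·V_3 - 0.00001471·V_2 = 0
Solving these 3 simultaneous equations (Gaussian elimination) gives:
  V_1 = 8.329 V, V_2 = 8.254 V, V_3 = 0.6897 V
I_R1 = (V_0 - V_1)/R1 = (12 - 8.329)/33000 = 0.0001112 A
P_R1 = I_R1² × R1 = (0.0001112)² × 33000 = 0.0004083 W

Final answer: 0.0004083 W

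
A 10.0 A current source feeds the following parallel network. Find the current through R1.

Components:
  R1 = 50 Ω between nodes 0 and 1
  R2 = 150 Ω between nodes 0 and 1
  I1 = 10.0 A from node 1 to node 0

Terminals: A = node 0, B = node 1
All resistors sit directly between nodes 0 and 1, so they are in parallel and share one voltage V; the full source current 10 A splits among them.
1/R_par = 1/50 + 1/150 = 0.02667 S  =>  R_par = 37.5 Ω
V = I × R_par = 10 × 37.5 = 375 V
I_R1 = V/R1 = 375/50 = 7.5 A

Final answer: 7.5 A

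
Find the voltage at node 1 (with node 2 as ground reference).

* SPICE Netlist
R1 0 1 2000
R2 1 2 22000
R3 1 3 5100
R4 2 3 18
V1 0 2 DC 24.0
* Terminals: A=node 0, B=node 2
Nodal analysis, taking node 2 as the 0 V reference.
Source V1 fixes V_0 = 24 V.
KCL at each unknown node (sum of currents leaving = 0; resistances in Ω):
  Node 1: (V_1 - 24)/2000 + (V_1 - 0)/22000 + (V_1 - V_3)/5100 = 0
  Node 3: (V_3 - V_1)/5100 + (V_3 - 0)/18 = 0
Collecting terms (coefficients in siemens):
  0.0007415·V_1 - 0.0001961·V_3 = 0.012
  0.05575·V_3 - 0.0001961·V_1 = 0
Determinant D = (0.0007415)(0.05575) - (-0.0001961)(-0.0001961) = 0.0000413
V_1 = [(0.012)(0.05575) - (-0.0001961)(0)]/D = 16.2 V
V_3 = [(0.0007415)(0) - (0.012)(-0.0001961)]/D = 0.05697 V
The requested potential is V_1 = 16.2 V.

Final answer: V_1 = 16.2 V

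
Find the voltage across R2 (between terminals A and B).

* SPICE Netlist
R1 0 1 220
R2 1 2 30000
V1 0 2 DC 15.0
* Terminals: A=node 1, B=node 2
R1 and R2 are in series across V1 (node 0 → node 1 → node 2), and the output A–B is taken across R2, so this is a voltage divider.
Series current: I = V1/(R1 + R2) = 15/(220 + 30000) = 15/30220 = 0.0004964 A
V_R2 = I × R2 = V1 × R2/(R1 + R2) = 15 × 30000/30220 = 14.89 V

Final answer: 14.89 V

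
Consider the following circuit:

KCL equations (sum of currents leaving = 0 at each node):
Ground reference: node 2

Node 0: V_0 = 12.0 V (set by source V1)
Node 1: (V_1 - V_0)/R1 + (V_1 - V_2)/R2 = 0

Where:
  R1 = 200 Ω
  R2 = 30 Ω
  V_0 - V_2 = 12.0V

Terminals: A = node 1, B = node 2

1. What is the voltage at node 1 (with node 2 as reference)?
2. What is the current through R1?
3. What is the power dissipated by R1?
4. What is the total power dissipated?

Nodal analysis, taking node 2 as the 0 V reference.
Source V1 fixes V_0 = 12 V.
KCL at each unknown node (sum of currents leaving = 0; resistances in Ω):
  Node 1: (V_1 - 12)/200 + (V_1 - 0)/30 = 0
Collecting terms: 0.03833 × V_1 = 0.06  =>  V_1 = 1.565 V
Part 1:
  Read off the nodal solution: V_1 = 1.565 V
Part 2:
  I_R1 = (V_0 - V_1)/R1 = (12 - 1.565)/200 = 0.05217 A
  Magnitude: I_R1 = 0.05217 A
Part 3:
  I_R1 = (V_0 - V_1)/R1 = (12 - 1.565)/200 = 0.05217 A
  P_R1 = I_R1² × R1 = (0.05217)² × 200 = 0.5444 W
Part 4:
  Power in each resistor, P = (ΔV)²/R:
    P_R1 = (12 - 1.565)²/200 = 0.5444 W
    P_R2 = (1.565 - 0)²/30 = 0.08166 W
  P_total = P_R1 + P_R2 = 0.6261 W

Final answers:
1. V_1 = 1.565 V
2. I_R1 = 0.05217 A
3. P_R1 = 0.5444 W
4. P_total = 0.6261 W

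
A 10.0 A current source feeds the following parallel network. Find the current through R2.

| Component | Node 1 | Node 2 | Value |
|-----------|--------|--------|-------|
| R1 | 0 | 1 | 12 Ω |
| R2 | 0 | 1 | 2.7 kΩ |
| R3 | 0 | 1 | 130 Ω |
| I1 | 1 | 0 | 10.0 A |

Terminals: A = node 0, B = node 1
All resistors sit directly between nodes 0 and 1, so they are in parallel and share one voltage V; the full source current 10 A splits among them.
1/R_par = 1/12 + 1/2700 + 1/130 = 0.0914 S  =>  R_par = 10.94 Ω
V = I × R_par = 10 × 10.94 = 109.4 V
I_R2 = V/R2 = 109.4/2700 = 0.04052 A

Final answer: 0.04052 A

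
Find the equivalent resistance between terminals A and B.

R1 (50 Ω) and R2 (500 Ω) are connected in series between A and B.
Reduce the network between node 0 (A) and node 2 (B) by series/parallel combination:
  Rs1 = R1 + R2 (series, joined only at node 1) = 50 + 500 = 550 Ω
R_eq = 550 Ω

Final answer: 550 Ω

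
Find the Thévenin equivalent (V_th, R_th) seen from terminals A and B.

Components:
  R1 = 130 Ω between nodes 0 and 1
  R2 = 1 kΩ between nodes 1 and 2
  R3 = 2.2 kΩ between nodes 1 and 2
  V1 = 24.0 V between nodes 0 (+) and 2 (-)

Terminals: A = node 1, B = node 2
Step 1 — V_th is the open-circuit voltage V_A - V_B (nothing connected across the terminals).
Nodal analysis, taking node 2 as the 0 V reference.
Source V1 fixes V_0 = 24 V.
KCL at each unknown node (sum of currents leaving = 0; resistances in Ω):
  Node 1: (V_1 - 24)/130 + (V_1 - 0)/1000 + (V_1 - 0)/2200 = 0
Collecting terms: 0.009147 × V_1 = 0.1846  =>  V_1 = 20.18 V
V_th = V_1 - V_2 = 20.18 - 0 = 20.18 V
Step 2 — R_th: zero the source — replace V1 by a short circuit (node 2 merges into node 0) — and find the resistance seen between A (node 1) and B (node 0).
Reduce the network between node 1 (A) and node 0 (B) by series/parallel combination:
  Rp1 = R1 ‖ R2 ‖ R3 (parallel, all between nodes 0 and 1) = 1/(1/130 + 1/1000 + 1/2200) = 109.3 Ω
R_th = 109.3 Ω

Final answer: V_th = 20.18 V, R_th = 109.3 Ω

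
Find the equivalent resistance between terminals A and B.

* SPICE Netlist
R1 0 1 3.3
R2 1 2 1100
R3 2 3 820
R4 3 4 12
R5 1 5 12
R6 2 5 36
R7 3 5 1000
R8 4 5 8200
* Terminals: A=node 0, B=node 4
The network is not a plain series/parallel combination. Inject a 1 A test current into terminal A (node 0) and return it from terminal B (node 4); then R_eq = V_A / (1 A).
Nodal analysis, taking node 4 as the 0 V reference.
Current source I_test pushes 1 A into node 0 and draws it out of node 4.
KCL at each unknown node (sum of currents leaving = 0; resistances in Ω):
  Node 0: (V_0 - V_1)/3.3 - 1 = 0
  Node 1: (V_1 - V_0)/3.3 + (V_1 - V_2)/1100 + (V_1 - V_5)/12 = 0
  Node 2: (V_2 - V_1)/1100 + (V_2 - V_3)/820 + (V_2 - V_5)/36 = 0
  Node 3: (V_3 - V_2)/820 + (V_3 - 0)/12 + (V_3 - V_5)/1000 = 0
  Node 5: (V_5 - V_1)/12 + (V_5 - V_2)/36 + (V_5 - V_3)/1000 + (V_5 - 0)/8200 = 0
Collecting terms (coefficients in siemens):
  0.303·V_0 - 0.303·V_1 = 1
  0.3873·V_1 - 0.303·V_0 - 0.0009091·V_2 - 0.08333·V_5 = 0
  0.02991·V_2 - 0.0009091·V_1 - 0.00122·V_3 - 0.02778·V_5 = 0
  0.08555·V_3 - 0.00122·V_2 - 0.001·V_5 = 0
  0.1122·V_5 - 0.08333·V_1 - 0.02778·V_2 - 0.001·V_3 = 0
Solving these 5 simultaneous equations (Gaussian elimination) gives:
  V_0 = 461.9 V, V_1 = 458.6 V, V_2 = 429.5 V, V_3 = 11.35 V
  V_5 = 446.9 V
R_eq = V_0 / 1 A = 461.9 Ω

Final answer: 461.9 Ω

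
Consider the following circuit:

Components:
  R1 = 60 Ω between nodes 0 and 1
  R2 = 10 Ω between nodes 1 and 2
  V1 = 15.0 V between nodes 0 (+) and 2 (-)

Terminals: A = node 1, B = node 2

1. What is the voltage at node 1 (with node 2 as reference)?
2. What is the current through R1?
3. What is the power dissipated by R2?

Nodal analysis, taking node 2 as the 0 V reference.
Source V1 fixes V_0 = 15 V.
KCL at each unknown node (sum of currents leaving = 0; resistances in Ω):
  Node 1: (V_1 - 15)/60 + (V_1 - 0)/10 = 0
Collecting terms: 0.1167 × V_1 = 0.25  =>  V_1 = 2.143 V
Part 1:
  Read off the nodal solution: V_1 = 2.143 V
Part 2:
  I_R1 = (V_0 - V_1)/R1 = (15 - 2.143)/60 = 0.2143 A
  Magnitude: I_R1 = 0.2143 A
Part 3:
  I_R2 = (V_1 - V_2)/R2 = (2.143 - 0)/10 = 0.2143 A
  P_R2 = I_R2² × R2 = (0.2143)² × 10 = 0.4592 W

Final answers:
1. V_1 = 2.143 V
2. I_R1 = 0.2143 A
3. P_R2 = 0.4592 W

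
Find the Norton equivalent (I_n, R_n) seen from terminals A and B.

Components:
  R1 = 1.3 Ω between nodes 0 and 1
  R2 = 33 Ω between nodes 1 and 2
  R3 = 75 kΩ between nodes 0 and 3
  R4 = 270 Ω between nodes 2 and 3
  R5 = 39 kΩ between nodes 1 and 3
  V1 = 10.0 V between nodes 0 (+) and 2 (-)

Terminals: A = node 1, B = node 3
Find the Thévenin equivalent first; then I_n = V_th/R_th and R_n = R_th.
Step 1 — V_th is the open-circuit voltage V_A - V_B (nothing connected across the terminals).
Nodal analysis, taking node 2 as the 0 V reference.
Source V1 fixes V_0 = 10 V.
KCL at each unknown node (sum of currents leaving = 0; resistances in Ω):
  Node 1: (V_1 - 10)/1.3 + (V_1 - 0)/33 + (V_1 - V_3)/39000 = 0
  Node 3: (V_3 - 10)/75000 + (V_3 - 0)/270 + (V_3 - V_1)/39000 = 0
Collecting terms (coefficients in siemens):
  0.7996·V_1 - 0.00002564·V_3 = 7.692
  0.003743·V_3 - 0.00002564·V_1 = 0.0001333
Determinant D = (0.7996)(0.003743) - (-0.00002564)(-0.00002564) = 0.002992
V_1 = [(7.692)(0.003743) - (-0.00002564)(0.0001333)]/D = 9.621 V
V_3 = [(0.7996)(0.0001333) - (7.692)(-0.00002564)]/D = 0.1015 V
V_th = V_1 - V_3 = 9.621 - 0.1015 = 9.519 V
Step 2 — R_th: zero the source — replace V1 by a short circuit (node 2 merges into node 0) — and find the resistance seen between A (node 1) and B (node 3).
Reduce the network between node 1 (A) and node 3 (B) by series/parallel combination:
  Rp1 = R1 ‖ R2 (parallel, both between nodes 0 and 1) = 1/(1/1.3 + 1/33) = 1.251 Ω
  Rp2 = R3 ‖ R4 (parallel, both between nodes 0 and 3) = 1/(1/75000 + 1/270) = 269 Ω
  Rs1 = Rp1 + Rp2 (series, joined only at node 0) = 1.251 + 269 = 270.3 Ω
  Rp3 = R5 ‖ Rs1 (parallel, both between nodes 1 and 3) = 1/(1/39000 + 1/270.3) = 268.4 Ω
R_th = 268.4 Ω
I_n = V_th/R_th = 9.519/268.4 = 0.03546 A, and R_n = R_th = 268.4 Ω

Final answer: I_n = 0.03546 A, R_n = 268.4 Ω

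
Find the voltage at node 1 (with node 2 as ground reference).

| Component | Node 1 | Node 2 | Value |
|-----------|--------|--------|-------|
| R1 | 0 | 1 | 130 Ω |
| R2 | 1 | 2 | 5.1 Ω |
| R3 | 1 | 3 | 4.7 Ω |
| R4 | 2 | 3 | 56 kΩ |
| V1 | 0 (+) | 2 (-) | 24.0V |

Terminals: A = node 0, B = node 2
Nodal analysis, taking node 2 as the 0 V reference.
Source V1 fixes V_0 = 24 V.
KCL at each unknown node (sum of currents leaving = 0; resistances in Ω):
  Node 1: (V_1 - 24)/130 + (V_1 - 0)/5.1 + (V_1 - V_3)/4.7 = 0
  Node 3: (V_3 - V_1)/4.7 + (V_3 - 0)/56000 = 0
Collecting terms (coefficients in siemens):
  0.4165·V_1 - 0.2128·V_3 = 0.1846
  0.2128·V_3 - 0.2128·V_1 = 0
Determinant D = (0.4165)(0.2128) - (-0.2128)(-0.2128) = 0.04336
V_1 = [(0.1846)(0.2128) - (-0.2128)(0)]/D = 0.9059 V
V_3 = [(0.4165)(0) - (0.1846)(-0.2128)]/D = 0.9058 V
The requested potential is V_1 = 0.9059 V.

Final answer: V_1 = 0.9059 V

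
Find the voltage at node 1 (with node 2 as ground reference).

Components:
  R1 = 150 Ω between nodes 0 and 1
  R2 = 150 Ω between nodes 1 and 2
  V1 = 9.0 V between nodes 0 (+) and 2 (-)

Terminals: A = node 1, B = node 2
Nodal analysis, taking node 2 as the 0 V reference.
Source V1 fixes V_0 = 9 V.
KCL at each unknown node (sum of currents leaving = 0; resistances in Ω):
  Node 1: (V_1 - 9)/150 + (V_1 - 0)/150 = 0
Collecting terms: 0.01333 × V_1 = 0.06  =>  V_1 = 4.5 V
The requested potential is V_1 = 4.5 V.

Final answer: V_1 = 4.5 V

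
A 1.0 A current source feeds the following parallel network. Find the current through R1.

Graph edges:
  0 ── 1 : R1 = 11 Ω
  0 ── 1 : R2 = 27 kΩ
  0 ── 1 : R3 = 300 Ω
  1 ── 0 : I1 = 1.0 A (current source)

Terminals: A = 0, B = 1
All resistors sit directly between nodes 0 and 1, so they are in parallel and share one voltage V; the full source current 1 A splits among them.
1/R_par = 1/11 + 1/27000 + 1/300 = 0.09428 S  =>  R_par = 10.61 Ω
V = I × R_par = 1 × 10.61 = 10.61 V
I_R1 = V/R1 = 10.61/11 = 0.9643 A

Final answer: 0.9643 A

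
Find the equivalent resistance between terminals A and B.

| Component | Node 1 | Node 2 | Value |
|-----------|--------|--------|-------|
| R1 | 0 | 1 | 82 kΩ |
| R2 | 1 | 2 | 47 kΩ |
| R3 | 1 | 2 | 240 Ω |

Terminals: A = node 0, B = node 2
Reduce the network between node 0 (A) and node 2 (B) by series/parallel combination:
  Rp1 = R2 ‖ R3 (parallel, both between nodes 1 and 2) = 1/(1/47000 + 1/240) = 238.8 Ω
  Rs1 = R1 + Rp1 (series, joined only at node 1) = 82000 + 238.8 = 82240 Ω
R_eq = 82.24 kΩ

Final answer: 82.24 kΩ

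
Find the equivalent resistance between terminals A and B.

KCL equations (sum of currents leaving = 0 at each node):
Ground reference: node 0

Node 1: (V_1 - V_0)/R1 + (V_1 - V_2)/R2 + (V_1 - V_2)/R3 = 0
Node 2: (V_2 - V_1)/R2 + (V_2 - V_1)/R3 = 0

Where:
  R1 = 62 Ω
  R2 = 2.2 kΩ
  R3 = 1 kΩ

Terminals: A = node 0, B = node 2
Reduce the network between node 0 (A) and node 2 (B) by series/parallel combination:
  Rp1 = R2 ‖ R3 (parallel, both between nodes 1 and 2) = 1/(1/2200 + 1/1000) = 687.5 Ω
  Rs1 = R1 + Rp1 (series, joined only at node 1) = 62 + 687.5 = 749.5 Ω
R_eq = 749.5 Ω

Final answer: 749.5 Ω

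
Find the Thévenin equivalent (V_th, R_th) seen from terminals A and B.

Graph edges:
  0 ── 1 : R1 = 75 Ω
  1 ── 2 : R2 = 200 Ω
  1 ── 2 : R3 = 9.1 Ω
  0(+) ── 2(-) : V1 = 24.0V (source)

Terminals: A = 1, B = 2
Step 1 — V_th is the open-circuit voltage V_A - V_B (nothing connected across the terminals).
Nodal analysis, taking node 2 as the 0 V reference.
Source V1 fixes V_0 = 24 V.
KCL at each unknown node (sum of currents leaving = 0; resistances in Ω):
  Node 1: (V_1 - 24)/75 + (V_1 - 0)/200 + (V_1 - 0)/9.1 = 0
Collecting terms: 0.1282 × V_1 = 0.32  =>  V_1 = 2.496 V
V_th = V_1 - V_2 = 2.496 - 0 = 2.496 V
Step 2 — R_th: zero the source — replace V1 by a short circuit (node 2 merges into node 0) — and find the resistance seen between A (node 1) and B (node 0).
Reduce the network between node 1 (A) and node 0 (B) by series/parallel combination:
  Rp1 = R1 ‖ R2 ‖ R3 (parallel, all between nodes 0 and 1) = 1/(1/75 + 1/200 + 1/9.1) = 7.799 Ω
R_th = 7.799 Ω

Final answer: V_th = 2.496 V, R_th = 7.799 Ω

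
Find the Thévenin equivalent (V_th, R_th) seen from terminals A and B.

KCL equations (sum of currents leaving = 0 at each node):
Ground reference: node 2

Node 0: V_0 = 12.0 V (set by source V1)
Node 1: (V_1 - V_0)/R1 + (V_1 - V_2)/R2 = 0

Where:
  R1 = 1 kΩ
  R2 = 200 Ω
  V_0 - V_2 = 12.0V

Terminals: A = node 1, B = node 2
Step 1 — V_th is the open-circuit voltage V_A - V_B (nothing connected across the terminals).
Nodal analysis, taking node 2 as the 0 V reference.
Source V1 fixes V_0 = 12 V.
KCL at each unknown node (sum of currents leaving = 0; resistances in Ω):
  Node 1: (V_1 - 12)/1000 + (V_1 - 0)/200 = 0
Collecting terms: 0.006 × V_1 = 0.012  =>  V_1 = 2 V
V_th = V_1 - V_2 = 2 - 0 = 2 V
Step 2 — R_th: zero the source — replace V1 by a short circuit (node 2 merges into node 0) — and find the resistance seen between A (node 1) and B (node 0).
Reduce the network between node 1 (A) and node 0 (B) by series/parallel combination:
  Rp1 = R1 ‖ R2 (parallel, both between nodes 0 and 1) = 1/(1/1000 + 1/200) = 166.7 Ω
R_th = 166.7 Ω

Final answer: V_th = 2 V, R_th = 166.7 Ω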